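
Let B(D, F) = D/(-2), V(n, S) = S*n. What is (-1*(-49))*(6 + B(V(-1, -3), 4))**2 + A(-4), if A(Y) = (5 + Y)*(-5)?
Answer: 3949/4 ≈ 987.25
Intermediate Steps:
B(D, F) = -D/2 (B(D, F) = D*(-1/2) = -D/2)
A(Y) = -25 - 5*Y
(-1*(-49))*(6 + B(V(-1, -3), 4))**2 + A(-4) = (-1*(-49))*(6 - (-3)*(-1)/2)**2 + (-25 - 5*(-4)) = 49*(6 - 1/2*3)**2 + (-25 + 20) = 49*(6 - 3/2)**2 - 5 = 49*(9/2)**2 - 5 = 49*(81/4) - 5 = 3969/4 - 5 = 3949/4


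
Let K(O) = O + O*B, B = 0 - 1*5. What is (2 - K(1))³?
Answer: 216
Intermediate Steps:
B = -5 (B = 0 - 5 = -5)
K(O) = -4*O (K(O) = O + O*(-5) = O - 5*O = -4*O)
(2 - K(1))³ = (2 - (-4))³ = (2 - 1*(-4))³ = (2 + 4)³ = 6³ = 216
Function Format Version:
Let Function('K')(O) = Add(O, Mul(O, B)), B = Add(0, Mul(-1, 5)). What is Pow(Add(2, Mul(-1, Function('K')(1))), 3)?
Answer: 216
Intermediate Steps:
B = -5 (B = Add(0, -5) = -5)
Function('K')(O) = Mul(-4, O) (Function('K')(O) = Add(O, Mul(O, -5)) = Add(O, Mul(-5, O)) = Mul(-4, O))
Pow(Add(2, Mul(-1, Function('K')(1))), 3) = Pow(Add(2, Mul(-1, Mul(-4, 1))), 3) = Pow(Add(2, Mul(-1, -4)), 3) = Pow(Add(2, 4), 3) = Pow(6, 3) = 216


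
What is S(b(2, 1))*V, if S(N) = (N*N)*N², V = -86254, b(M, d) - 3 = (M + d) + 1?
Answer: -207095854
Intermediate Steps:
b(M, d) = 4 + M + d (b(M, d) = 3 + ((M + d) + 1) = 3 + (1 + M + d) = 4 + M + d)
S(N) = N⁴ (S(N) = N²*N² = N⁴)
S(b(2, 1))*V = (4 + 2 + 1)⁴*(-86254) = 7⁴*(-86254) = 2401*(-86254) = -207095854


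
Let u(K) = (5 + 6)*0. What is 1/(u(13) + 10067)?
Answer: 1/10067 ≈ 9.9334e-5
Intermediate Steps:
u(K) = 0 (u(K) = 11*0 = 0)
1/(u(13) + 10067) = 1/(0 + 10067) = 1/10067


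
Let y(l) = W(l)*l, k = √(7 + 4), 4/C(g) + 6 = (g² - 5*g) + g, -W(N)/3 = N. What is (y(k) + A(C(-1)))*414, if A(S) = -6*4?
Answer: -23598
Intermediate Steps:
W(N) = -3*N
C(g) = 4/(-6 + g² - 4*g) (C(g) = 4/(-6 + ((g² - 5*g) + g)) = 4/(-6 + (g² - 4*g)) = 4/(-6 + g² - 4*g))
A(S) = -24
k = √11 ≈ 3.3166
y(l) = -3*l² (y(l) = (-3*l)*l = -3*l²)
(y(k) + A(C(-1)))*414 = (-3*(√11)² - 24)*414 = (-3*11 - 24)*414 = (-33 - 24)*414 = -57*414 = -23598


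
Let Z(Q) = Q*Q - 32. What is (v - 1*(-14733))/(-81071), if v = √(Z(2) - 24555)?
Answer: -14733/81071 - I*√24583/81071 ≈ -0.18173 - 0.001934*I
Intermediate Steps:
Z(Q) = -32 + Q² (Z(Q) = Q² - 32 = -32 + Q²)
v = I*√24583 (v = √((-32 + 2²) - 24555) = √((-32 + 4) - 24555) = √(-28 - 24555) = √(-24583) = I*√24583 ≈ 156.79*I)
(v - 1*(-14733))/(-81071) = (I*√24583 - 1*(-14733))/(-81071) = (I*√24583 + 14733)*(-1/81071) = (14733 + I*√24583)*(-1/81071) = -14733/81071 - I*√24583/81071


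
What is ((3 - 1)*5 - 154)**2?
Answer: 20736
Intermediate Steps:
((3 - 1)*5 - 154)**2 = (2*5 - 154)**2 = (10 - 154)**2 = (-144)**2 = 20736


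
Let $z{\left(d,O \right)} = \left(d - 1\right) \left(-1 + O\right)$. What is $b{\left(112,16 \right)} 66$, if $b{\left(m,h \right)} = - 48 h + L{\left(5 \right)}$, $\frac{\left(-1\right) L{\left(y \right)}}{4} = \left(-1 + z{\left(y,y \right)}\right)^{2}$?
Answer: $-110088$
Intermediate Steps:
$z{\left(d,O \right)} = \left(-1 + O\right) \left(-1 + d\right)$ ($z{\left(d,O \right)} = \left(-1 + d\right) \left(-1 + O\right) = \left(-1 + O\right) \left(-1 + d\right)$)
$L{\left(y \right)} = - 4 \left(y^{2} - 2 y\right)^{2}$ ($L{\left(y \right)} = - 4 \left(-1 + \left(1 - y - y + y y\right)\right)^{2} = - 4 \left(-1 + \left(1 - y - y + y^{2}\right)\right)^{2} = - 4 \left(-1 + \left(1 + y^{2} - 2 y\right)\right)^{2} = - 4 \left(y^{2} - 2 y\right)^{2}$)
$b{\left(m,h \right)} = -900 - 48 h$ ($b{\left(m,h \right)} = - 48 h - 4 \cdot 5^{2} \left(-2 + 5\right)^{2} = - 48 h - 100 \cdot 3^{2} = - 48 h - 100 \cdot 9 = - 48 h - 900 = -900 - 48 h$)
$b{\left(112,16 \right)} 66 = \left(-900 - 768\right) 66 = \left(-1668\right) 66 = -110088$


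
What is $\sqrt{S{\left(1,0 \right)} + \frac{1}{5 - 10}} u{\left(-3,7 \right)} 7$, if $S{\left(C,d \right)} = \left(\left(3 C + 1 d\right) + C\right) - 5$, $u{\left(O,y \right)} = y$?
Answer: $\frac{49 i \sqrt{30}}{5} \approx 53.677 i$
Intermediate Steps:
$S{\left(C,d \right)} = -5 + d + 4 C$ ($S{\left(C,d \right)} = \left(\left(3 C + d\right) + C\right) - 5 = \left(\left(d + 3 C\right) + C\right) - 5 = \left(d + 4 C\right) - 5 = -5 + d + 4 C$)
$\sqrt{S{\left(1,0 \right)} + \frac{1}{5 - 10}} u{\left(-3,7 \right)} 7 = \sqrt{\left(-5 + 0 + 4 \cdot 1\right) + \frac{1}{5 - 10}} \cdot 7 \cdot 7 = \sqrt{\left(-5 + 0 + 4\right) + \frac{1}{-5}} \cdot 7 \cdot 7 = \sqrt{-1 - \frac{1}{5}} \cdot 7 \cdot 7 = \sqrt{- \frac{6}{5}} \cdot 7 \cdot 7 = \frac{i \sqrt{30}}{5} \cdot 7 \cdot 7 = \frac{7 i \sqrt{30}}{5} \cdot 7 = \frac{49 i \sqrt{30}}{5}$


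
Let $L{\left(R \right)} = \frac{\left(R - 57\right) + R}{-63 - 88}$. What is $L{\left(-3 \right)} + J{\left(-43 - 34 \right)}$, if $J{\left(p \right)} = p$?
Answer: $- \frac{11564}{151} \approx -76.583$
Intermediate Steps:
$L{\left(R \right)} = \frac{57}{151} - \frac{2 R}{151}$ ($L{\left(R \right)} = \frac{\left(-57 + R\right) + R}{-151} = \left(-57 + 2 R\right) \left(- \frac{1}{151}\right) = \frac{57}{151} - \frac{2 R}{151}$)
$L{\left(-3 \right)} + J{\left(-43 - 34 \right)} = \left(\frac{57}{151} - - \frac{6}{151}\right) - 77 = \left(\frac{57}{151} + \frac{6}{151}\right) - 77 = \frac{63}{151} - 77 = - \frac{11564}{151}$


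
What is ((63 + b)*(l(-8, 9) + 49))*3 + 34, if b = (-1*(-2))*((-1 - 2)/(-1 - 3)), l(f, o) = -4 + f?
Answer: 14387/2 ≈ 7193.5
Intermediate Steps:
b = 3/2 (b = 2*(-3/(-4)) = 2*(-3*(-¼)) = 2*(¾) = 3/2 ≈ 1.5000)
((63 + b)*(l(-8, 9) + 49))*3 + 34 = ((63 + 3/2)*((-4 - 8) + 49))*3 + 34 = (129*(-12 + 49)/2)*3 + 34 = ((129/2)*37)*3 + 34 = (4773/2)*3 + 34 = 14319/2 + 34 = 14387/2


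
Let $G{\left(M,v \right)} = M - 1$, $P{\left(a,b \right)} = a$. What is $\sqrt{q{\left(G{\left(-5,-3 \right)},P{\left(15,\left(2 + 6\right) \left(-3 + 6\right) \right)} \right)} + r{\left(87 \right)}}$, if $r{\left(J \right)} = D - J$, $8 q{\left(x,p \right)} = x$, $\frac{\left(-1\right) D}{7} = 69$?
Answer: $\frac{i \sqrt{2283}}{2} \approx 23.89 i$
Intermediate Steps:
$D = -483$ ($D = \left(-7\right) 69 = -483$)
$G{\left(M,v \right)} = -1 + M$ ($G{\left(M,v \right)} = M - 1 = -1 + M$)
$q{\left(x,p \right)} = \frac{x}{8}$
$r{\left(J \right)} = -483 - J$
$\sqrt{q{\left(G{\left(-5,-3 \right)},P{\left(15,\left(2 + 6\right) \left(-3 + 6\right) \right)} \right)} + r{\left(87 \right)}} = \sqrt{\frac{-1 - 5}{8} - 570} = \sqrt{\frac{1}{8} \left(-6\right) - 570} = \sqrt{- \frac{3}{4} - 570} = \sqrt{- \frac{2283}{4}} = \frac{i \sqrt{2283}}{2}$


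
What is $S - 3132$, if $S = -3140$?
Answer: $-6272$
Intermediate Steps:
$S - 3132 = -3140 - 3132 = -6272$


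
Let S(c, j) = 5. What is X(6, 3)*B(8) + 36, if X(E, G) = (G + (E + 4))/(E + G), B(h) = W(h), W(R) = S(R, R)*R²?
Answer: 4484/9 ≈ 498.22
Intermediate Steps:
W(R) = 5*R²
B(h) = 5*h²
X(E, G) = (4 + E + G)/(E + G) (X(E, G) = (G + (4 + E))/(E + G) = (4 + E + G)/(E + G))
X(6, 3)*B(8) + 36 = ((4 + 6 + 3)/(6 + 3))*(5*8²) + 36 = (13/9)*(5*64) + 36 = ((⅑)*13)*320 + 36 = (13/9)*320 + 36 = 4160/9 + 36 = 4484/9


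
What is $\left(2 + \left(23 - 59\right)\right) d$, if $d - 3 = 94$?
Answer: $-3298$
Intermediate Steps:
$d = 97$ ($d = 3 + 94 = 97$)
$\left(2 + \left(23 - 59\right)\right) d = \left(2 + \left(23 - 59\right)\right) 97 = \left(2 - 36\right) 97 = \left(-34\right) 97 = -3298$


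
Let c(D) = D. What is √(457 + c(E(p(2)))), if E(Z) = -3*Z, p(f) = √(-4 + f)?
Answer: √(457 - 3*I*√2) ≈ 21.378 - 0.09923*I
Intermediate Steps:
√(457 + c(E(p(2)))) = √(457 - 3*√(-4 + 2)) = √(457 - 3*I*√2)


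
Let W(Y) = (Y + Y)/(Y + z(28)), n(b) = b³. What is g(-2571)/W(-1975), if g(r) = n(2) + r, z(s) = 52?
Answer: -4928649/3950 ≈ -1247.8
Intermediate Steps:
g(r) = 8 + r (g(r) = 2³ + r = 8 + r)
W(Y) = 2*Y/(52 + Y) (W(Y) = (Y + Y)/(Y + 52) = (2*Y)/(52 + Y) = 2*Y/(52 + Y))
g(-2571)/W(-1975) = (8 - 2571)/((2*(-1975)/(52 - 1975))) = -2563/(2*(-1975)/(-1923)) = -2563/(2*(-1975)*(-1/1923)) = -2563/3950/1923 = -2563*1923/3950 = -4928649/3950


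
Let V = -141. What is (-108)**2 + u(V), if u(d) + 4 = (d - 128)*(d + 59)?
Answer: 33718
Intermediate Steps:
u(d) = -4 + (-128 + d)*(59 + d) (u(d) = -4 + (d - 128)*(d + 59) = -4 + (-128 + d)*(59 + d))
(-108)**2 + u(V) = (-108)**2 + (-7556 + (-141)**2 - 69*(-141)) = 11664 + (-7556 + 19881 + 9729) = 11664 + 22054 = 33718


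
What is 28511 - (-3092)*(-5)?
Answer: 13051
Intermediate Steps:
28511 - (-3092)*(-5) = 28511 - 1*15460 = 28511 - 15460 = 13051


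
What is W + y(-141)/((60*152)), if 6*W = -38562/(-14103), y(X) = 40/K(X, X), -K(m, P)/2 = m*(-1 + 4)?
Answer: 137745031/302255496 ≈ 0.45572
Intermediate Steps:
K(m, P) = -6*m (K(m, P) = -2*m*(-1 + 4) = -2*m*3 = -6*m)
y(X) = -20/(3*X) (y(X) = 40/((-6*X)) = 40*(-1/(6*X)) = -20/(3*X))
W = 6427/14103 (W = (-38562/(-14103))/6 = (-38562*(-1/14103))/6 = (1/6)*(12854/4701) = 6427/14103 ≈ 0.45572)
W + y(-141)/((60*152)) = 6427/14103 + (-20/3/(-141))/((60*152)) = 6427/14103 - 20/3*(-1/141)/9120 = 6427/14103 + (20/423)*(1/9120) = 6427/14103 + 1/192888 = 137745031/302255496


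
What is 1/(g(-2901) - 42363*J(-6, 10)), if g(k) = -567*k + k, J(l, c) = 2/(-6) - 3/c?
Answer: 10/16687959 ≈ 5.9923e-7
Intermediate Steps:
J(l, c) = -1/3 - 3/c (J(l, c) = 2*(-1/6) - 3/c = -1/3 - 3/c)
g(k) = -566*k
1/(g(-2901) - 42363*J(-6, 10)) = 1/(-566*(-2901) - 14121*(-9 - 1*10)/10) = 1/(1641966 - 14121*(-9 - 10)/10) = 1/(1641966 - 14121*(-19)/10) = 1/(1641966 - 42363*(-19/30)) = 1/(1641966 + 268299/10) = 1/(16687959/10) = 10/16687959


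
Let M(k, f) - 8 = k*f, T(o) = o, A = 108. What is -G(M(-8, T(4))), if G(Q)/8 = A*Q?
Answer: 20736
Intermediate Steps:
M(k, f) = 8 + f*k (M(k, f) = 8 + k*f = 8 + f*k)
G(Q) = 864*Q (G(Q) = 8*(108*Q) = 864*Q)
-G(M(-8, T(4))) = -864*(8 + 4*(-8)) = -864*(8 - 32) = -864*(-24) = -1*(-20736) = 20736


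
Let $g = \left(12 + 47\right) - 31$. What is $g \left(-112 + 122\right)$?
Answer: $280$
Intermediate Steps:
$g = 28$ ($g = 59 - 31 = 28$)
$g \left(-112 + 122\right) = 28 \left(-112 + 122\right) = 28 \cdot 10 = 280$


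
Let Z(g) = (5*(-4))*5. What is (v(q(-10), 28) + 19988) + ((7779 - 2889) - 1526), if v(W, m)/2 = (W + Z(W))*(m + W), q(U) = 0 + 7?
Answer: 16842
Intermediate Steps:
Z(g) = -100 (Z(g) = -20*5 = -100)
q(U) = 7
v(W, m) = 2*(-100 + W)*(W + m) (v(W, m) = 2*((W - 100)*(m + W)) = 2*((-100 + W)*(W + m)) = 2*(-100 + W)*(W + m))
(v(q(-10), 28) + 19988) + ((7779 - 2889) - 1526) = ((-200*7 - 200*28 + 2*7² + 2*7*28) + 19988) + ((7779 - 2889) - 1526) = ((-1400 - 5600 + 2*49 + 392) + 19988) + (4890 - 1526) = ((-1400 - 5600 + 98 + 392) + 19988) + 3364 = (-6510 + 19988) + 3364 = 13478 + 3364 = 16842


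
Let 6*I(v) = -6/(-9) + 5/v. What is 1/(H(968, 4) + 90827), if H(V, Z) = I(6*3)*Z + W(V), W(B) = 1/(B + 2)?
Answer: 26190/2378775647 ≈ 1.1010e-5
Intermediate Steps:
I(v) = ⅑ + 5/(6*v) (I(v) = (-6/(-9) + 5/v)/6 = (-6*(-⅑) + 5/v)/6 = (⅔ + 5/v)/6 = ⅑ + 5/(6*v))
W(B) = 1/(2 + B)
H(V, Z) = 1/(2 + V) + 17*Z/108 (H(V, Z) = ((15 + 2*(6*3))/(18*((6*3))))*Z + 1/(2 + V) = ((1/18)*(15 + 2*18)/18)*Z + 1/(2 + V) = ((1/18)*(1/18)*(15 + 36))*Z + 1/(2 + V) = ((1/18)*(1/18)*51)*Z + 1/(2 + V) = 17*Z/108 + 1/(2 + V) = 1/(2 + V) + 17*Z/108)
1/(H(968, 4) + 90827) = 1/((108 + 17*4*(2 + 968))/(108*(2 + 968)) + 90827) = 1/((1/108)*(108 + 17*4*970)/970 + 90827) = 1/((1/108)*(1/970)*(108 + 65960) + 90827) = 1/((1/108)*(1/970)*66068 + 90827) = 1/(16517/26190 + 90827) = 1/(2378775647/26190) = 26190/2378775647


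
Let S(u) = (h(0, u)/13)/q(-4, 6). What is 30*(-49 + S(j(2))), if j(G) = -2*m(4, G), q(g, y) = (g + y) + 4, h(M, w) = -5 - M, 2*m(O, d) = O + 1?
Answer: -19135/13 ≈ -1471.9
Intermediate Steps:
m(O, d) = ½ + O/2 (m(O, d) = (O + 1)/2 = (1 + O)/2 = ½ + O/2)
q(g, y) = 4 + g + y
j(G) = -5 (j(G) = -2*(½ + (½)*4) = -2*(½ + 2) = -2*5/2 = -5)
S(u) = -5/78 (S(u) = ((-5 - 1*0)/13)/(4 - 4 + 6) = ((-5 + 0)*(1/13))/6 = -5*1/13*(⅙) = -5/13*⅙ = -5/78)
30*(-49 + S(j(2))) = 30*(-49 - 5/78) = 30*(-3827/78) = -19135/13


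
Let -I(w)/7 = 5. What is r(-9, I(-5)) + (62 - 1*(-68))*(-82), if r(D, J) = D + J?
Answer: -10704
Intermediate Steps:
I(w) = -35 (I(w) = -7*5 = -35)
r(-9, I(-5)) + (62 - 1*(-68))*(-82) = (-9 - 35) + (62 - 1*(-68))*(-82) = -44 + (62 + 68)*(-82) = -44 + 130*(-82) = -44 - 10660 = -10704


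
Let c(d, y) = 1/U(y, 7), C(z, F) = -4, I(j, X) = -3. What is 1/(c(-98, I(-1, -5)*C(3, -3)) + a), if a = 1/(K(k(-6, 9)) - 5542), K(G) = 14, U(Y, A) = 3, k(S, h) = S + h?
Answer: 16584/5525 ≈ 3.0016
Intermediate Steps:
a = -1/5528 (a = 1/(14 - 5542) = 1/(-5528) = -1/5528 ≈ -0.00018090)
c(d, y) = ⅓ (c(d, y) = 1/3 = ⅓)
1/(c(-98, I(-1, -5)*C(3, -3)) + a) = 1/(⅓ - 1/5528) = 1/(5525/16584) = 16584/5525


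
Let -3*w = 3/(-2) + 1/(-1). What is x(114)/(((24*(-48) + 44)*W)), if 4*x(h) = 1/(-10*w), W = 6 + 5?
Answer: 3/1218800 ≈ 2.4614e-6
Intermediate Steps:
w = ⅚ (w = -(3/(-2) + 1/(-1))/3 = -(3*(-½) + 1*(-1))/3 = -(-3/2 - 1)/3 = -⅓*(-5/2) = ⅚ ≈ 0.83333)
W = 11
x(h) = -3/100 (x(h) = 1/(4*((-10*⅚))) = 1/(4*(-25/3)) = (¼)*(-3/25) = -3/100)
x(114)/(((24*(-48) + 44)*W)) = -3*1/(11*(24*(-48) + 44))/100 = -3*1/(11*(-1152 + 44))/100 = -3/(100*((-1108*11))) = -3/100/(-12188) = -3/100*(-1/12188) = 3/1218800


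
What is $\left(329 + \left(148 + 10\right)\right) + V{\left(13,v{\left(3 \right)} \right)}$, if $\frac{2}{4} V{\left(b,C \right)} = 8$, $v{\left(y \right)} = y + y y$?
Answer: $503$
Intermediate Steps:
$v{\left(y \right)} = y + y^{2}$
$V{\left(b,C \right)} = 16$ ($V{\left(b,C \right)} = 2 \cdot 8 = 16$)
$\left(329 + \left(148 + 10\right)\right) + V{\left(13,v{\left(3 \right)} \right)} = \left(329 + \left(148 + 10\right)\right) + 16 = \left(329 + 158\right) + 16 = 487 + 16 = 503$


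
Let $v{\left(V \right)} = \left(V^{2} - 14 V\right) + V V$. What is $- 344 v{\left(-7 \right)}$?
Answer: $-67424$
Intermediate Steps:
$v{\left(V \right)} = - 14 V + 2 V^{2}$ ($v{\left(V \right)} = \left(V^{2} - 14 V\right) + V^{2} = - 14 V + 2 V^{2}$)
$- 344 v{\left(-7 \right)} = - 344 \cdot 2 \left(-7\right) \left(-7 - 7\right) = - 344 \cdot 2 \left(-7\right) \left(-14\right) = \left(-344\right) 196 = -67424$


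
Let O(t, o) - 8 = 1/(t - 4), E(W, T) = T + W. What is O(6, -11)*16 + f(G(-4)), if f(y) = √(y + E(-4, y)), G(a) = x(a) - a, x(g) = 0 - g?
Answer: 136 + 2*√3 ≈ 139.46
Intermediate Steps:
O(t, o) = 8 + 1/(-4 + t) (O(t, o) = 8 + 1/(t - 4) = 8 + 1/(-4 + t))
x(g) = -g
G(a) = -2*a (G(a) = -a - a = -2*a)
f(y) = √(-4 + 2*y) (f(y) = √(y + (y - 4)) = √(y + (-4 + y)) = √(-4 + 2*y))
O(6, -11)*16 + f(G(-4)) = ((-31 + 8*6)/(-4 + 6))*16 + √(-4 + 2*(-2*(-4))) = ((-31 + 48)/2)*16 + √(-4 + 2*8) = ((½)*17)*16 + √(-4 + 16) = (17/2)*16 + √12 = 136 + 2*√3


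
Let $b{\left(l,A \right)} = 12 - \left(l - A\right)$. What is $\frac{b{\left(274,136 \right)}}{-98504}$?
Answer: $\frac{9}{7036} \approx 0.0012791$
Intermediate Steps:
$b{\left(l,A \right)} = 12 + A - l$ ($b{\left(l,A \right)} = 12 + \left(A - l\right) = 12 + A - l$)
$\frac{b{\left(274,136 \right)}}{-98504} = \frac{12 + 136 - 274}{-98504} = \left(12 + 136 - 274\right) \left(- \frac{1}{98504}\right) = \left(-126\right) \left(- \frac{1}{98504}\right) = \frac{9}{7036}$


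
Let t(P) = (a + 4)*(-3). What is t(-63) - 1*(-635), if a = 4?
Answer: 611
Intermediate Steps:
t(P) = -24 (t(P) = (4 + 4)*(-3) = 8*(-3) = -24)
t(-63) - 1*(-635) = -24 - 1*(-635) = -24 + 635 = 611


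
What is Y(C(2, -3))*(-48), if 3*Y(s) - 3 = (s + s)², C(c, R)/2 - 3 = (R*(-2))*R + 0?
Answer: -57648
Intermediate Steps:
C(c, R) = 6 - 4*R² (C(c, R) = 6 + 2*((R*(-2))*R + 0) = 6 + 2*((-2*R)*R + 0) = 6 + 2*(-2*R² + 0) = 6 + 2*(-2*R²) = 6 - 4*R²)
Y(s) = 1 + 4*s²/3 (Y(s) = 1 + (s + s)²/3 = 1 + (2*s)²/3 = 1 + (4*s²)/3 = 1 + 4*s²/3)
Y(C(2, -3))*(-48) = (1 + 4*(6 - 4*(-3)²)²/3)*(-48) = (1 + 4*(6 - 4*9)²/3)*(-48) = (1 + 4*(6 - 36)²/3)*(-48) = (1 + (4/3)*(-30)²)*(-48) = (1 + (4/3)*900)*(-48) = (1 + 1200)*(-48) = 1201*(-48) = -57648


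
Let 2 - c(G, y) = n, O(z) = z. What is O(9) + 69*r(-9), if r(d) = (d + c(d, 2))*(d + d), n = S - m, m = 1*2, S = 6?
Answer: 13671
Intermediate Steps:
m = 2
n = 4 (n = 6 - 1*2 = 6 - 2 = 4)
c(G, y) = -2 (c(G, y) = 2 - 1*4 = 2 - 4 = -2)
r(d) = 2*d*(-2 + d) (r(d) = (d - 2)*(d + d) = (-2 + d)*(2*d) = 2*d*(-2 + d))
O(9) + 69*r(-9) = 9 + 69*(2*(-9)*(-2 - 9)) = 9 + 69*(2*(-9)*(-11)) = 9 + 69*198 = 9 + 13662 = 13671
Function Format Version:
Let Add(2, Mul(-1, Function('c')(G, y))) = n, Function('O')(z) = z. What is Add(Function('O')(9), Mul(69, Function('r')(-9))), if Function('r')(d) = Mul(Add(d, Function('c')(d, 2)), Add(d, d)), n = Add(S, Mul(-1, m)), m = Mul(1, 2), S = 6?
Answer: 13671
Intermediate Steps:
m = 2
n = 4 (n = Add(6, Mul(-1, 2)) = Add(6, -2) = 4)
Function('c')(G, y) = -2 (Function('c')(G, y) = Add(2, Mul(-1, 4)) = Add(2, -4) = -2)
Function('r')(d) = Mul(2, d, Add(-2, d)) (Function('r')(d) = Mul(Add(d, -2), Add(d, d)) = Mul(Add(-2, d), Mul(2, d)) = Mul(2, d, Add(-2, d)))
Add(Function('O')(9), Mul(69, Function('r')(-9))) = Add(9, Mul(69, Mul(2, -9, Add(-2, -9)))) = Add(9, Mul(69, Mul(2, -9, -11))) = Add(9, Mul(69, 198)) = Add(9, 13662) = 13671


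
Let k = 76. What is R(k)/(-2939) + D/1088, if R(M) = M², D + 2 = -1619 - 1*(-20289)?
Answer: 12145241/799408 ≈ 15.193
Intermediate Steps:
D = 18668 (D = -2 + (-1619 - 1*(-20289)) = -2 + (-1619 + 20289) = -2 + 18670 = 18668)
R(k)/(-2939) + D/1088 = 76²/(-2939) + 18668/1088 = 5776*(-1/2939) + 18668*(1/1088) = -5776/2939 + 4667/272 = 12145241/799408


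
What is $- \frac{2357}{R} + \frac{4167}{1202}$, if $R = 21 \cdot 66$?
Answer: $\frac{735587}{416493} \approx 1.7661$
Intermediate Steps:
$R = 1386$
$- \frac{2357}{R} + \frac{4167}{1202} = - \frac{2357}{1386} + \frac{4167}{1202} = \frac{735587}{416493}$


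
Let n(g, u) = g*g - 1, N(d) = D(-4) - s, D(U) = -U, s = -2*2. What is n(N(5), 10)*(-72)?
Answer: -4536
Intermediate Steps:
s = -4
N(d) = 8 (N(d) = -1*(-4) - 1*(-4) = 4 + 4 = 8)
n(g, u) = -1 + g**2 (n(g, u) = g**2 - 1 = -1 + g**2)
n(N(5), 10)*(-72) = (-1 + 8**2)*(-72) = (-1 + 64)*(-72) = 63*(-72) = -4536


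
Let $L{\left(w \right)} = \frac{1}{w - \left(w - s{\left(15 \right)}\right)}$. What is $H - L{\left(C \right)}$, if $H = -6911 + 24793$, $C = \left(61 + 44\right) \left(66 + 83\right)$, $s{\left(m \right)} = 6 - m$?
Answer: $\frac{160939}{9} \approx 17882.0$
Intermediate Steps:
$C = 15645$ ($C = 105 \cdot 149 = 15645$)
$H = 17882$
$L{\left(w \right)} = - \frac{1}{9}$ ($L{\left(w \right)} = \frac{1}{w - \left(9 + w\right)} = \frac{1}{-9} = - \frac{1}{9}$)
$H - L{\left(C \right)} = 17882 - - \frac{1}{9} = 17882 + \frac{1}{9} = \frac{160939}{9}$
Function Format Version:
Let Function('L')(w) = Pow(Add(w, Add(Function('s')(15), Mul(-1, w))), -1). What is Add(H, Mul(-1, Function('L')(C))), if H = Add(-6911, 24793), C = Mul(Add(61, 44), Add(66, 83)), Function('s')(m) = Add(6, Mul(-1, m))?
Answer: Rational(160939, 9) ≈ 17882.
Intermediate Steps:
C = 15645 (C = Mul(105, 149) = 15645)
H = 17882
Function('L')(w) = Rational(-1, 9) (Function('L')(w) = Pow(Add(w, Add(Add(6, Mul(-1, 15)), Mul(-1, w))), -1) = Pow(Add(w, Add(Add(6, -15), Mul(-1, w))), -1) = Pow(Add(w, Add(-9, Mul(-1, w))), -1) = Pow(-9, -1) = Rational(-1, 9))
Add(H, Mul(-1, Function('L')(C))) = Add(17882, Mul(-1, Rational(-1, 9))) = Add(17882, Rational(1, 9)) = Rational(160939, 9)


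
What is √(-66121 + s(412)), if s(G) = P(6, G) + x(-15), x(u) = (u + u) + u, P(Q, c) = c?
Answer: 3*I*√7306 ≈ 256.43*I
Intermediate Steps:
x(u) = 3*u (x(u) = 2*u + u = 3*u)
s(G) = -45 + G (s(G) = G + 3*(-15) = G - 45 = -45 + G)
√(-66121 + s(412)) = √(-66121 + (-45 + 412)) = √(-66121 + 367) = √(-65754) = 3*I*√7306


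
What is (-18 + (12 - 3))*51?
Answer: -459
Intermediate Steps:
(-18 + (12 - 3))*51 = (-18 + 9)*51 = -9*51 = -459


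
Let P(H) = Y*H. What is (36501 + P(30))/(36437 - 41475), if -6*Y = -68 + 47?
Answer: -18303/2519 ≈ -7.2660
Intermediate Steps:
Y = 7/2 (Y = -(-68 + 47)/6 = -⅙*(-21) = 7/2 ≈ 3.5000)
P(H) = 7*H/2
(36501 + P(30))/(36437 - 41475) = (36501 + (7/2)*30)/(36437 - 41475) = (36501 + 105)/(-5038) = 36606*(-1/5038) = -18303/2519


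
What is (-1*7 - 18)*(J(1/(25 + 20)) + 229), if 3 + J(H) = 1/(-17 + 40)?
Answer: -129975/23 ≈ -5651.1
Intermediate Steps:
J(H) = -68/23 (J(H) = -3 + 1/(-17 + 40) = -3 + 1/23 = -68/23)
(-1*7 - 18)*(J(1/(25 + 20)) + 229) = (-1*7 - 18)*(-68/23 + 229) = (-7 - 18)*(5199/23) = -25*5199/23 = -129975/23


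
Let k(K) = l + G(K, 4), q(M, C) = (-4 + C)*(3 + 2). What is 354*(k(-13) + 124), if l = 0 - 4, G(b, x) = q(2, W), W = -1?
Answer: 33630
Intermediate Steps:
q(M, C) = -20 + 5*C (q(M, C) = (-4 + C)*5 = -20 + 5*C)
G(b, x) = -25 (G(b, x) = -20 + 5*(-1) = -20 - 5 = -25)
l = -4
k(K) = -29 (k(K) = -4 - 25 = -29)
354*(k(-13) + 124) = 354*(-29 + 124) = 354*95 = 33630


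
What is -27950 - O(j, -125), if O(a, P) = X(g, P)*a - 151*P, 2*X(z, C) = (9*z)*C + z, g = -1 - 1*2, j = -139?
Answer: 187529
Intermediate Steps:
g = -3 (g = -1 - 2 = -3)
X(z, C) = z/2 + 9*C*z/2 (X(z, C) = ((9*z)*C + z)/2 = (9*C*z + z)/2 = (z + 9*C*z)/2 = z/2 + 9*C*z/2)
O(a, P) = -151*P + a*(-3/2 - 27*P/2) (O(a, P) = ((1/2)*(-3)*(1 + 9*P))*a - 151*P = (-3/2 - 27*P/2)*a - 151*P = a*(-3/2 - 27*P/2) - 151*P = -151*P + a*(-3/2 - 27*P/2))
-27950 - O(j, -125) = -27950 - (-151*(-125) - 3/2*(-139)*(1 + 9*(-125))) = -27950 - (18875 - 3/2*(-139)*(1 - 1125)) = -27950 - (18875 - 3/2*(-139)*(-1124)) = -27950 - (18875 - 234354) = -27950 - 1*(-215479) = -27950 + 215479 = 187529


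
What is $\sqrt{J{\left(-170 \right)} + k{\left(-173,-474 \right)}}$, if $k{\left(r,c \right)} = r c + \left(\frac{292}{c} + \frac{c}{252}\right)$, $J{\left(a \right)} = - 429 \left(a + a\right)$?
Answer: $\frac{\sqrt{2508533523258}}{3318} \approx 477.35$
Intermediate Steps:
$J{\left(a \right)} = - 858 a$ ($J{\left(a \right)} = - 429 \cdot 2 a = - 858 a$)
$k{\left(r,c \right)} = \frac{292}{c} + \frac{c}{252} + c r$ ($k{\left(r,c \right)} = c r + \left(\frac{292}{c} + c \frac{1}{252}\right) = c r + \left(\frac{292}{c} + \frac{c}{252}\right) = \frac{292}{c} + \frac{c}{252} + c r$)
$\sqrt{J{\left(-170 \right)} + k{\left(-173,-474 \right)}} = \sqrt{\left(-858\right) \left(-170\right) + \left(\frac{292}{-474} + \frac{1}{252} \left(-474\right) - -82002\right)} = \sqrt{145860 + \left(292 \left(- \frac{1}{474}\right) - \frac{79}{42} + 82002\right)} = \sqrt{145860 - - \frac{272074351}{3318}} = \sqrt{145860 + \frac{272074351}{3318}} = \sqrt{\frac{756037831}{3318}} = \frac{\sqrt{2508533523258}}{3318}$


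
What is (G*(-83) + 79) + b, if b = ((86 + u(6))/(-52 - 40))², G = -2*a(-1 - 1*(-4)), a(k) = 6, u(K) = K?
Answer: 1076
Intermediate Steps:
G = -12 (G = -2*6 = -12)
b = 1 (b = ((86 + 6)/(-52 - 40))² = (92/(-92))² = (92*(-1/92))² = (-1)² = 1)
(G*(-83) + 79) + b = (-12*(-83) + 79) + 1 = (996 + 79) + 1 = 1075 + 1 = 1076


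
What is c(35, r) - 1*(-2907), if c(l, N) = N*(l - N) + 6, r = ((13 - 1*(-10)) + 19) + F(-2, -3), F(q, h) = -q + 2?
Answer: 2407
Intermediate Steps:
F(q, h) = 2 - q
r = 46 (r = ((13 - 1*(-10)) + 19) + (2 - 1*(-2)) = ((13 + 10) + 19) + (2 + 2) = (23 + 19) + 4 = 42 + 4 = 46)
c(l, N) = 6 + N*(l - N)
c(35, r) - 1*(-2907) = (6 - 1*46² + 46*35) - 1*(-2907) = (6 - 1*2116 + 1610) + 2907 = (6 - 2116 + 1610) + 2907 = -500 + 2907 = 2407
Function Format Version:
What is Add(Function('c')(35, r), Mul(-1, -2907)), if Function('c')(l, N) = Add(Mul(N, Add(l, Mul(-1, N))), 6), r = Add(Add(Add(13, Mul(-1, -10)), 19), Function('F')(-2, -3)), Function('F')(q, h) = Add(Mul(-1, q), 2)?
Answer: 2407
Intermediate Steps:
Function('F')(q, h) = Add(2, Mul(-1, q))
r = 46 (r = Add(Add(Add(13, Mul(-1, -10)), 19), Add(2, Mul(-1, -2))) = Add(Add(Add(13, 10), 19), Add(2, 2)) = Add(Add(23, 19), 4) = Add(42, 4) = 46)
Function('c')(l, N) = Add(6, Mul(N, Add(l, Mul(-1, N))))
Add(Function('c')(35, r), Mul(-1, -2907)) = Add(Add(6, Mul(-1, Pow(46, 2)), Mul(46, 35)), Mul(-1, -2907)) = Add(Add(6, Mul(-1, 2116), 1610), 2907) = Add(Add(6, -2116, 1610), 2907) = Add(-500, 2907) = 2407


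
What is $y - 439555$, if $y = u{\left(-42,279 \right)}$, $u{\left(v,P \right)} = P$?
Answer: $-439276$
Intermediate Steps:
$y = 279$
$y - 439555 = 279 - 439555 = -439276$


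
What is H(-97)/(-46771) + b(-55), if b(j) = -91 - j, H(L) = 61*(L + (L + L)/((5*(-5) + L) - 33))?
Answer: -260076879/7249505 ≈ -35.875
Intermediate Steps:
H(L) = 61*L + 122*L/(-58 + L) (H(L) = 61*(L + (2*L)/((-25 + L) - 33)) = 61*(L + (2*L)/(-58 + L)) = 61*(L + 2*L/(-58 + L)) = 61*L + 122*L/(-58 + L))
H(-97)/(-46771) + b(-55) = (61*(-97)*(-56 - 97)/(-58 - 97))/(-46771) + (-91 - 1*(-55)) = (61*(-97)*(-153)/(-155))*(-1/46771) + (-91 + 55) = (61*(-97)*(-1/155)*(-153))*(-1/46771) - 36 = -905301/155*(-1/46771) - 36 = 905301/7249505 - 36 = -260076879/7249505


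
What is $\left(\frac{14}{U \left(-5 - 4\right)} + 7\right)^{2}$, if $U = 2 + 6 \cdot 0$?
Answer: $\frac{3136}{81} \approx 38.716$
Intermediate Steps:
$U = 2$ ($U = 2 + 0 = 2$)
$\left(\frac{14}{U \left(-5 - 4\right)} + 7\right)^{2} = \left(\frac{14}{2 \left(-5 - 4\right)} + 7\right)^{2} = \left(\frac{14}{2 \left(-9\right)} + 7\right)^{2} = \left(\frac{14}{-18} + 7\right)^{2} = \left(14 \left(- \frac{1}{18}\right) + 7\right)^{2} = \left(- \frac{7}{9} + 7\right)^{2} = \left(\frac{56}{9}\right)^{2} = \frac{3136}{81}$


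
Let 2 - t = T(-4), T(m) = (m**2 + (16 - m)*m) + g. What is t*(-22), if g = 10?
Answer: -1232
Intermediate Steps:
T(m) = 10 + m**2 + m*(16 - m) (T(m) = (m**2 + (16 - m)*m) + 10 = (m**2 + m*(16 - m)) + 10 = 10 + m**2 + m*(16 - m))
t = 56 (t = 2 - (10 + 16*(-4)) = 2 - (10 - 64) = 2 - 1*(-54) = 2 + 54 = 56)
t*(-22) = 56*(-22) = -1232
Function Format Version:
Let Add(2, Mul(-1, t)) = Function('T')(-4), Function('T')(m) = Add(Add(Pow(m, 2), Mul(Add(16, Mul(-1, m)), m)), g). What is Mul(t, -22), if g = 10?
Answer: -1232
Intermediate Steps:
Function('T')(m) = Add(10, Pow(m, 2), Mul(m, Add(16, Mul(-1, m)))) (Function('T')(m) = Add(Add(Pow(m, 2), Mul(Add(16, Mul(-1, m)), m)), 10) = Add(Add(Pow(m, 2), Mul(m, Add(16, Mul(-1, m)))), 10) = Add(10, Pow(m, 2), Mul(m, Add(16, Mul(-1, m)))))
t = 56 (t = Add(2, Mul(-1, Add(10, Mul(16, -4)))) = Add(2, Mul(-1, Add(10, -64))) = Add(2, Mul(-1, -54)) = Add(2, 54) = 56)
Mul(t, -22) = Mul(56, -22) = -1232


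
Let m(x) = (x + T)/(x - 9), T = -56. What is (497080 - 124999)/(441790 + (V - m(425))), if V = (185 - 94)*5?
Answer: 51595232/61324517 ≈ 0.84135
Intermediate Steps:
m(x) = (-56 + x)/(-9 + x) (m(x) = (x - 56)/(x - 9) = (-56 + x)/(-9 + x))
V = 455 (V = 91*5 = 455)
(497080 - 124999)/(441790 + (V - m(425))) = (497080 - 124999)/(441790 + (455 - (-56 + 425)/(-9 + 425))) = 372081/(441790 + (455 - 369/416)) = 372081/(441790 + 188911/416) = 372081/(183973551/416) = 372081*(416/183973551) = 51595232/61324517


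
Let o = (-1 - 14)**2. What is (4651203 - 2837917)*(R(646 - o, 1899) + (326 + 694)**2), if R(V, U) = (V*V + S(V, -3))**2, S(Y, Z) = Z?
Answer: 56963199320598584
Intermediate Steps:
o = 225 (o = (-15)**2 = 225)
R(V, U) = (-3 + V**2)**2 (R(V, U) = (V*V - 3)**2 = (V**2 - 3)**2 = (-3 + V**2)**2)
(4651203 - 2837917)*(R(646 - o, 1899) + (326 + 694)**2) = (4651203 - 2837917)*((-3 + (646 - 1*225)**2)**2 + (326 + 694)**2) = 1813286*((-3 + (646 - 225)**2)**2 + 1020**2) = 1813286*((-3 + 421**2)**2 + 1040400) = 1813286*((-3 + 177241)**2 + 1040400) = 1813286*(177238**2 + 1040400) = 1813286*(31413308644 + 1040400) = 1813286*31414349044 = 56963199320598584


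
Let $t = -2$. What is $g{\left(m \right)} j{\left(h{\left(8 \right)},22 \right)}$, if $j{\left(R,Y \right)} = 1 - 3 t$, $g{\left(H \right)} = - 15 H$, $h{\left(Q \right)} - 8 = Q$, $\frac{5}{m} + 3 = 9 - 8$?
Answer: $\frac{525}{2} \approx 262.5$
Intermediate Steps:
$m = - \frac{5}{2}$ ($m = \frac{5}{-3 + \left(9 - 8\right)} = \frac{5}{-3 + 1} = \frac{5}{-2} = 5 \left(- \frac{1}{2}\right) = - \frac{5}{2} \approx -2.5$)
$h{\left(Q \right)} = 8 + Q$
$j{\left(R,Y \right)} = 7$ ($j{\left(R,Y \right)} = 1 - -6 = 1 + 6 = 7$)
$g{\left(m \right)} j{\left(h{\left(8 \right)},22 \right)} = \left(-15\right) \left(- \frac{5}{2}\right) 7 = \frac{75}{2} \cdot 7 = \frac{525}{2}$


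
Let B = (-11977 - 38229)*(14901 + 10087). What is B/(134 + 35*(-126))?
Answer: 313636882/1069 ≈ 2.9339e+5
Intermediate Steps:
B = -1254547528 (B = -50206*24988 = -1254547528)
B/(134 + 35*(-126)) = -1254547528/(134 + 35*(-126)) = -1254547528/(134 - 4410) = -1254547528/(-4276) = -1254547528*(-1/4276) = 313636882/1069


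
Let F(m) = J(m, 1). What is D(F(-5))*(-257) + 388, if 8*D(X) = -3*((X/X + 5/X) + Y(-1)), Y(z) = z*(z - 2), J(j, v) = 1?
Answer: 10043/8 ≈ 1255.4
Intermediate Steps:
F(m) = 1
Y(z) = z*(-2 + z)
D(X) = -3/2 - 15/(8*X) (D(X) = (-3*((X/X + 5/X) - (-2 - 1)))/8 = (-3*((1 + 5/X) - 1*(-3)))/8 = (-3*((1 + 5/X) + 3))/8 = (-3*(4 + 5/X))/8 = (-12 - 15/X)/8 = -3/2 - 15/(8*X))
D(F(-5))*(-257) + 388 = ((3/8)*(-5 - 4*1)/1)*(-257) + 388 = ((3/8)*1*(-5 - 4))*(-257) + 388 = ((3/8)*1*(-9))*(-257) + 388 = -27/8*(-257) + 388 = 6939/8 + 388 = 10043/8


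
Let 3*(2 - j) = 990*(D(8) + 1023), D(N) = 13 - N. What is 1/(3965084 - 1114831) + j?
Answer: -966914127213/2850253 ≈ -3.3924e+5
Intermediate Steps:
j = -339238 (j = 2 - 330*((13 - 1*8) + 1023) = 2 - 330*((13 - 8) + 1023) = 2 - 330*(5 + 1023) = 2 - 330*1028 = 2 - ⅓*1017720 = 2 - 339240 = -339238)
1/(3965084 - 1114831) + j = 1/(3965084 - 1114831) - 339238 = 1/2850253 - 339238 = -966914127213/2850253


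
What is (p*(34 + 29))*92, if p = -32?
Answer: -185472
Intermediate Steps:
(p*(34 + 29))*92 = -32*(34 + 29)*92 = -32*63*92 = -2016*92 = -185472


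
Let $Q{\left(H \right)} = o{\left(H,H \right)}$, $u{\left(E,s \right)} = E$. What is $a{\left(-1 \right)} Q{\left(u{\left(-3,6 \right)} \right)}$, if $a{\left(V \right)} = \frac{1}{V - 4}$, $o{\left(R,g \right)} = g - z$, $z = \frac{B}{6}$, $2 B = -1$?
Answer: $\frac{7}{12} \approx 0.58333$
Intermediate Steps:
$B = - \frac{1}{2}$ ($B = \frac{1}{2} \left(-1\right) = - \frac{1}{2} \approx -0.5$)
$z = - \frac{1}{12}$ ($z = - \frac{1}{2 \cdot 6} = \left(- \frac{1}{2}\right) \frac{1}{6} = - \frac{1}{12} \approx -0.083333$)
$o{\left(R,g \right)} = \frac{1}{12} + g$ ($o{\left(R,g \right)} = g - - \frac{1}{12} = g + \frac{1}{12} = \frac{1}{12} + g$)
$a{\left(V \right)} = \frac{1}{-4 + V}$
$Q{\left(H \right)} = \frac{1}{12} + H$
$a{\left(-1 \right)} Q{\left(u{\left(-3,6 \right)} \right)} = \frac{\frac{1}{12} - 3}{-4 - 1} = \frac{1}{-5} \left(- \frac{35}{12}\right) = \left(- \frac{1}{5}\right) \left(- \frac{35}{12}\right) = \frac{7}{12}$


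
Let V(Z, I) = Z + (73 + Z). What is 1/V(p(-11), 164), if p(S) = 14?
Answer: 1/101 ≈ 0.0099010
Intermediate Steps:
V(Z, I) = 73 + 2*Z
1/V(p(-11), 164) = 1/(73 + 2*14) = 1/(73 + 28) = 1/101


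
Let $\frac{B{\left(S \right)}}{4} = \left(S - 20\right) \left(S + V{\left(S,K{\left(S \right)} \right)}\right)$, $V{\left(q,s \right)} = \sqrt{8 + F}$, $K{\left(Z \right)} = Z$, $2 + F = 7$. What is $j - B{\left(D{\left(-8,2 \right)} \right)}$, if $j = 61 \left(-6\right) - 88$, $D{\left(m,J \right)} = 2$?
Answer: $-310 + 72 \sqrt{13} \approx -50.4$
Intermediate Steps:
$F = 5$ ($F = -2 + 7 = 5$)
$j = -454$ ($j = -366 - 88 = -454$)
$V{\left(q,s \right)} = \sqrt{13}$ ($V{\left(q,s \right)} = \sqrt{8 + 5} = \sqrt{13}$)
$B{\left(S \right)} = 4 \left(-20 + S\right) \left(S + \sqrt{13}\right)$ ($B{\left(S \right)} = 4 \left(S - 20\right) \left(S + \sqrt{13}\right) = 4 \left(-20 + S\right) \left(S + \sqrt{13}\right)$)
$j - B{\left(D{\left(-8,2 \right)} \right)} = -454 - \left(\left(-80\right) 2 - 80 \sqrt{13} + 4 \cdot 2^{2} + 4 \cdot 2 \sqrt{13}\right) = -454 - \left(-160 - 80 \sqrt{13} + 4 \cdot 4 + 8 \sqrt{13}\right) = -454 - \left(-160 - 80 \sqrt{13} + 16 + 8 \sqrt{13}\right) = -454 - \left(-144 - 72 \sqrt{13}\right) = -454 + \left(144 + 72 \sqrt{13}\right) = -310 + 72 \sqrt{13}$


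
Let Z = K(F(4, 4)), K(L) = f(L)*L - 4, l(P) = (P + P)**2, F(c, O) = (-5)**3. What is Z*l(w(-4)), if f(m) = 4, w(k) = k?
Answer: -32256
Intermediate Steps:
F(c, O) = -125
l(P) = 4*P**2 (l(P) = (2*P)**2 = 4*P**2)
K(L) = -4 + 4*L (K(L) = 4*L - 4 = -4 + 4*L)
Z = -504 (Z = -4 + 4*(-125) = -4 - 500 = -504)
Z*l(w(-4)) = -2016*(-4)**2 = -2016*16 = -504*64 = -32256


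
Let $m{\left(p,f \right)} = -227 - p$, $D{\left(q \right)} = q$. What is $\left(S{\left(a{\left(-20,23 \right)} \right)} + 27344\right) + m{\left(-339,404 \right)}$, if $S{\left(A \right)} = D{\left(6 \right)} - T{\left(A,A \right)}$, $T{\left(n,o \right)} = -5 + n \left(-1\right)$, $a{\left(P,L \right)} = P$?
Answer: $27447$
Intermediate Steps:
$T{\left(n,o \right)} = -5 - n$
$S{\left(A \right)} = 11 + A$ ($S{\left(A \right)} = 6 - \left(-5 - A\right) = 6 + \left(5 + A\right) = 11 + A$)
$\left(S{\left(a{\left(-20,23 \right)} \right)} + 27344\right) + m{\left(-339,404 \right)} = \left(\left(11 - 20\right) + 27344\right) - -112 = \left(-9 + 27344\right) + \left(-227 + 339\right) = 27335 + 112 = 27447$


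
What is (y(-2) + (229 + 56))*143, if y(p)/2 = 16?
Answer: 45331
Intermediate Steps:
y(p) = 32 (y(p) = 2*16 = 32)
(y(-2) + (229 + 56))*143 = (32 + (229 + 56))*143 = (32 + 285)*143 = 317*143 = 45331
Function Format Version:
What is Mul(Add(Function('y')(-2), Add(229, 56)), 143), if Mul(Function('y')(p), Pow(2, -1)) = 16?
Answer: 45331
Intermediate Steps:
Function('y')(p) = 32 (Function('y')(p) = Mul(2, 16) = 32)
Mul(Add(Function('y')(-2), Add(229, 56)), 143) = Mul(Add(32, Add(229, 56)), 143) = Mul(Add(32, 285), 143) = Mul(317, 143) = 45331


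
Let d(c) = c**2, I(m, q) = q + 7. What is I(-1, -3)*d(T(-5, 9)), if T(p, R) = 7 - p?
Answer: 576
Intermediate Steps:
I(m, q) = 7 + q
I(-1, -3)*d(T(-5, 9)) = (7 - 3)*(7 - 1*(-5))**2 = 4*(7 + 5)**2 = 4*12**2 = 4*144 = 576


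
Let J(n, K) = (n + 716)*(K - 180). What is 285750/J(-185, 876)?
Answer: 15875/20532 ≈ 0.77318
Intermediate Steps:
J(n, K) = (-180 + K)*(716 + n) (J(n, K) = (716 + n)*(-180 + K) = (-180 + K)*(716 + n))
285750/J(-185, 876) = 285750/(-128880 - 180*(-185) + 716*876 + 876*(-185)) = 285750/(-128880 + 33300 + 627216 - 162060) = 285750/369576 = 285750*(1/369576) = 15875/20532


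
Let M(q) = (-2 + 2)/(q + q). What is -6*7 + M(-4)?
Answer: -42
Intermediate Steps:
M(q) = 0 (M(q) = 0/((2*q)) = 0*(1/(2*q)) = 0)
-6*7 + M(-4) = -6*7 + 0 = -42 + 0 = -42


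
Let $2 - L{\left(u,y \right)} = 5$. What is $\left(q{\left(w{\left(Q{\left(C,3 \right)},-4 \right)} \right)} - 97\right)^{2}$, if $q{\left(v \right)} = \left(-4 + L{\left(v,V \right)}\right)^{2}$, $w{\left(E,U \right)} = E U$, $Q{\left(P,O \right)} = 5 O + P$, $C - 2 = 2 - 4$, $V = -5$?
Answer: $2304$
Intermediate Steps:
$C = 0$ ($C = 2 + \left(2 - 4\right) = 2 - 2 = 0$)
$L{\left(u,y \right)} = -3$ ($L{\left(u,y \right)} = 2 - 5 = -3$)
$Q{\left(P,O \right)} = P + 5 O$
$q{\left(v \right)} = 49$ ($q{\left(v \right)} = \left(-4 - 3\right)^{2} = \left(-7\right)^{2} = 49$)
$\left(q{\left(w{\left(Q{\left(C,3 \right)},-4 \right)} \right)} - 97\right)^{2} = \left(49 - 97\right)^{2} = \left(-48\right)^{2} = 2304$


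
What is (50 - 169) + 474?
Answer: 355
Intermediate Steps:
(50 - 169) + 474 = -119 + 474 = 355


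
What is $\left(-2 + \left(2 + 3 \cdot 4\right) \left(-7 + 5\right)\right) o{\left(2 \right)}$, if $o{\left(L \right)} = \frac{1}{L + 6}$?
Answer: $- \frac{15}{4} \approx -3.75$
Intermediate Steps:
$o{\left(L \right)} = \frac{1}{6 + L}$
$\left(-2 + \left(2 + 3 \cdot 4\right) \left(-7 + 5\right)\right) o{\left(2 \right)} = \frac{-2 + \left(2 + 3 \cdot 4\right) \left(-7 + 5\right)}{6 + 2} = \frac{-2 + \left(2 + 12\right) \left(-2\right)}{8} = \left(-2 + 14 \left(-2\right)\right) \frac{1}{8} = \left(-2 - 28\right) \frac{1}{8} = \left(-30\right) \frac{1}{8} = - \frac{15}{4}$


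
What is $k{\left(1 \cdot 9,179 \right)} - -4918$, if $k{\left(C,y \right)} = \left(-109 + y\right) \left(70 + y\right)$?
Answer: $22348$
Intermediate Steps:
$k{\left(1 \cdot 9,179 \right)} - -4918 = \left(-7630 + 179^{2} - 6981\right) - -4918 = \left(-7630 + 32041 - 6981\right) + 4918 = 17430 + 4918 = 22348$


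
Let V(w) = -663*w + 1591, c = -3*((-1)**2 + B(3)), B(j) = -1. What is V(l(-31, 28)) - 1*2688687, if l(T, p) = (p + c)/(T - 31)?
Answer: -83290694/31 ≈ -2.6868e+6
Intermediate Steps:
c = 0 (c = -3*((-1)**2 - 1) = -3*(1 - 1) = -3*0 = 0)
l(T, p) = p/(-31 + T) (l(T, p) = (p + 0)/(T - 31) = p/(-31 + T))
V(w) = 1591 - 663*w
V(l(-31, 28)) - 1*2688687 = (1591 - 18564/(-31 - 31)) - 1*2688687 = (1591 - 18564/(-62)) - 2688687 = (1591 - 18564*(-1)/62) - 2688687 = (1591 - 663*(-14/31)) - 2688687 = (1591 + 9282/31) - 2688687 = 58603/31 - 2688687 = -83290694/31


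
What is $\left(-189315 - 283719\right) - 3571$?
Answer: $-476605$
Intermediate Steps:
$\left(-189315 - 283719\right) - 3571 = -473034 - 3571 = -476605$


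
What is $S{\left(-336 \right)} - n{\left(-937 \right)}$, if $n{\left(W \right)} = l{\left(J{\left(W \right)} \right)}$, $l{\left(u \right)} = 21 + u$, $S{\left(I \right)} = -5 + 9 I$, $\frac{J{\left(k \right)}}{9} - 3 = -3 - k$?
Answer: $-11483$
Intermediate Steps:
$J{\left(k \right)} = - 9 k$ ($J{\left(k \right)} = 27 + 9 \left(-3 - k\right) = 27 - \left(27 + 9 k\right) = - 9 k$)
$n{\left(W \right)} = 21 - 9 W$
$S{\left(-336 \right)} - n{\left(-937 \right)} = \left(-5 + 9 \left(-336\right)\right) - \left(21 - -8433\right) = \left(-5 - 3024\right) - \left(21 + 8433\right) = -3029 - 8454 = -11483$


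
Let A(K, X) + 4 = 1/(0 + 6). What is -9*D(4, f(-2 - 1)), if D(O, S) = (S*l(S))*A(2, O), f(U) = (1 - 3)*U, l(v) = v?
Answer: 1242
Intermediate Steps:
f(U) = -2*U
A(K, X) = -23/6 (A(K, X) = -4 + 1/(0 + 6) = -4 + 1/6 = -23/6)
D(O, S) = -23*S**2/6 (D(O, S) = (S*S)*(-23/6) = S**2*(-23/6) = -23*S**2/6)
-9*D(4, f(-2 - 1)) = -(-69)*(-2*(-2 - 1))**2/2 = -(-69)*(-2*(-3))**2/2 = -(-69)*6**2/2 = -(-69)*36/2 = -9*(-138) = 1242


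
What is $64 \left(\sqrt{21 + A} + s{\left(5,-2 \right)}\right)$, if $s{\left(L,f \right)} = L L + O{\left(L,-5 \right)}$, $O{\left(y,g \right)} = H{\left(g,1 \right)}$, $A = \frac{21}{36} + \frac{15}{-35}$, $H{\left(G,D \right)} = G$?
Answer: $1280 + \frac{32 \sqrt{37317}}{21} \approx 1574.4$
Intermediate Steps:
$A = \frac{13}{84}$ ($A = 21 \cdot \frac{1}{36} + 15 \left(- \frac{1}{35}\right) = \frac{7}{12} - \frac{3}{7} = \frac{13}{84} \approx 0.15476$)
$O{\left(y,g \right)} = g$
$s{\left(L,f \right)} = -5 + L^{2}$ ($s{\left(L,f \right)} = L L - 5 = L^{2} - 5 = -5 + L^{2}$)
$64 \left(\sqrt{21 + A} + s{\left(5,-2 \right)}\right) = 64 \left(\sqrt{21 + \frac{13}{84}} - \left(5 - 5^{2}\right)\right) = 64 \left(\sqrt{\frac{1777}{84}} + \left(-5 + 25\right)\right) = 64 \left(\frac{\sqrt{37317}}{42} + 20\right) = 64 \left(20 + \frac{\sqrt{37317}}{42}\right) = 1280 + \frac{32 \sqrt{37317}}{21}$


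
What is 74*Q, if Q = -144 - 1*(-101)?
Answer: -3182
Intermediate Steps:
Q = -43 (Q = -144 + 101 = -43)
74*Q = 74*(-43) = -3182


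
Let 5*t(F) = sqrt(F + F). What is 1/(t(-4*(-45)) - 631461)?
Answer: -1052435/664571657511 - 2*sqrt(10)/664571657511 ≈ -1.5836e-6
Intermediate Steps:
t(F) = sqrt(2)*sqrt(F)/5 (t(F) = sqrt(F + F)/5 = sqrt(2*F)/5 = (sqrt(2)*sqrt(F))/5 = sqrt(2)*sqrt(F)/5)
1/(t(-4*(-45)) - 631461) = 1/(sqrt(2)*sqrt(-4*(-45))/5 - 631461) = 1/(sqrt(2)*sqrt(180)/5 - 631461) = 1/(sqrt(2)*(6*sqrt(5))/5 - 631461) = 1/(6*sqrt(10)/5 - 631461) = 1/(-631461 + 6*sqrt(10)/5)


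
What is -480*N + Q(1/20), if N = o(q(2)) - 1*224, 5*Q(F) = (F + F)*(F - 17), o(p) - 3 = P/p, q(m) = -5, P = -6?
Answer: 105503661/1000 ≈ 1.0550e+5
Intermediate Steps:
o(p) = 3 - 6/p
Q(F) = 2*F*(-17 + F)/5 (Q(F) = ((F + F)*(F - 17))/5 = ((2*F)*(-17 + F))/5 = (2*F*(-17 + F))/5 = 2*F*(-17 + F)/5)
N = -1099/5 (N = (3 - 6/(-5)) - 1*224 = (3 - 6*(-⅕)) - 224 = (3 + 6/5) - 224 = 21/5 - 224 = -1099/5 ≈ -219.80)
-480*N + Q(1/20) = -480*(-1099/5) + (⅖)*(-17 + 1/20)/20 = 105504 + (⅖)*(1/20)*(-17 + 1/20) = 105504 + (⅖)*(1/20)*(-339/20) = 105504 - 339/1000 = 105503661/1000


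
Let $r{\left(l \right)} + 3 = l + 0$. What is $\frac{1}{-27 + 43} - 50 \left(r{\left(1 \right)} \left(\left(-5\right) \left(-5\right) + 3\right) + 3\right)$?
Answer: $\frac{42401}{16} \approx 2650.1$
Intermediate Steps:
$r{\left(l \right)} = -3 + l$ ($r{\left(l \right)} = -3 + \left(l + 0\right) = -3 + l$)
$\frac{1}{-27 + 43} - 50 \left(r{\left(1 \right)} \left(\left(-5\right) \left(-5\right) + 3\right) + 3\right) = \frac{1}{-27 + 43} - 50 \left(\left(-3 + 1\right) \left(\left(-5\right) \left(-5\right) + 3\right) + 3\right) = \frac{1}{16} - 50 \left(- 2 \left(25 + 3\right) + 3\right) = \frac{1}{16} - 50 \left(\left(-2\right) 28 + 3\right) = \frac{1}{16} - 50 \left(-56 + 3\right) = \frac{1}{16} - -2650 = \frac{1}{16} + 2650 = \frac{42401}{16}$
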